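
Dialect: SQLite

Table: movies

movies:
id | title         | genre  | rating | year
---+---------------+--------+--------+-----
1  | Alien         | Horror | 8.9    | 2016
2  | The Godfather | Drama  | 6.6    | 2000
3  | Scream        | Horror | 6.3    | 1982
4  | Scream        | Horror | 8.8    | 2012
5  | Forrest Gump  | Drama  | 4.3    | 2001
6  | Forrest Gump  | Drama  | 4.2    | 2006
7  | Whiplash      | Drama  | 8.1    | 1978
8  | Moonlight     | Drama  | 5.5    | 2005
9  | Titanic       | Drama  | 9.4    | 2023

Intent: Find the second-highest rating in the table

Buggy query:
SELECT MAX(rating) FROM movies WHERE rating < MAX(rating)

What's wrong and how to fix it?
Bug: MAX(rating) on the right of the comparison is an aggregate-in-WHERE error

Fix: Put the inner MAX in a scalar subquery

Corrected query:
SELECT MAX(rating) FROM movies WHERE rating < (SELECT MAX(rating) FROM movies)

Result:
MAX(rating)
-----------
8.9        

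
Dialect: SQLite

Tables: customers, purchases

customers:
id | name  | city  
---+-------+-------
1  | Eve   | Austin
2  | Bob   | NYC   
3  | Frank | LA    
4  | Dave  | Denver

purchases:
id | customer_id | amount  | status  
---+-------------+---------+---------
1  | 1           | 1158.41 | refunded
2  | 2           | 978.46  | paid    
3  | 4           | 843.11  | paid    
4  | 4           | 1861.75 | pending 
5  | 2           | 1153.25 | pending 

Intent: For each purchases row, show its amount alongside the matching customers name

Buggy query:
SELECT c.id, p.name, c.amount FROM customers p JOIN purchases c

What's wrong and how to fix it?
Bug: Missing join condition: each purchases row is matched to all customers rows instead of just its own

Fix: Specify the join condition linking the foreign key to the parent id

Corrected query:
SELECT c.id, p.name, c.amount FROM customers p JOIN purchases c ON c.customer_id = p.id

Result:
id | name | amount 
---+------+--------
1  | Eve  | 1158.41
2  | Bob  | 978.46 
3  | Dave | 843.11 
4  | Dave | 1861.75
5  | Bob  | 1153.25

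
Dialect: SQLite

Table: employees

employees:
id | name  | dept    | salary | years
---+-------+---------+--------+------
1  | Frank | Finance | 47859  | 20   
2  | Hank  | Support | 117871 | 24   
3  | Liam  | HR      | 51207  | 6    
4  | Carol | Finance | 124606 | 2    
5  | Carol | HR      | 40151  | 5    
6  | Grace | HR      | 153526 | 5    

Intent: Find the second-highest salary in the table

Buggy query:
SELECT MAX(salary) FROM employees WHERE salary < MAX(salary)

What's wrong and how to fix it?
Bug: The inner MAX is an aggregate inside WHERE, which is not allowed

Fix: Compute the overall MAX in a subquery, then take MAX of rows below it

Corrected query:
SELECT MAX(salary) FROM employees WHERE salary < (SELECT MAX(salary) FROM employees)

Result:
MAX(salary)
-----------
124606     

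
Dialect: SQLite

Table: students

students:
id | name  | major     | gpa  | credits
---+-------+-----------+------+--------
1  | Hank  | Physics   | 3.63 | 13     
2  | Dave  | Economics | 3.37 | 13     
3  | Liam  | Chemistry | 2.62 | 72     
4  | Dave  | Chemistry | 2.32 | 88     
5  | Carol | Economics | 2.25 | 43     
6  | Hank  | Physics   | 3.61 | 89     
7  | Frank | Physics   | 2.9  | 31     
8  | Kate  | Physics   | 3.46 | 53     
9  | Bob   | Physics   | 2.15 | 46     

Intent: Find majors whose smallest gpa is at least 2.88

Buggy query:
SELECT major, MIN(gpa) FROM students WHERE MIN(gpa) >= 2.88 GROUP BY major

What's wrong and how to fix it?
Bug: MIN() in WHERE is a misuse of aggregate

Fix: Replace WHERE with HAVING after the GROUP BY

Corrected query:
SELECT major, MIN(gpa) FROM students GROUP BY major HAVING MIN(gpa) >= 2.88

Result:
(no rows)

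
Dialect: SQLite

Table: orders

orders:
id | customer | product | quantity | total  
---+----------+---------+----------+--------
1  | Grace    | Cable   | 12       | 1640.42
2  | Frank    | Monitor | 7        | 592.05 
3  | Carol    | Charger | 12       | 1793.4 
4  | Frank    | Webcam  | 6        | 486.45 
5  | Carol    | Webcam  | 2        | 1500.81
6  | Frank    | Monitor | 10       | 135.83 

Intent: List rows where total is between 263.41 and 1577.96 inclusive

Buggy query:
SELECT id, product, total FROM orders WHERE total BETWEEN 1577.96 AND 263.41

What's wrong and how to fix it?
Bug: BETWEEN expects the lower bound first; with 1577.96 AND 263.41 the range is empty

Fix: Write BETWEEN 263.41 AND 1577.96

Corrected query:
SELECT id, product, total FROM orders WHERE total BETWEEN 263.41 AND 1577.96

Result:
id | product | total  
---+---------+--------
2  | Monitor | 592.05 
4  | Webcam  | 486.45 
5  | Webcam  | 1500.81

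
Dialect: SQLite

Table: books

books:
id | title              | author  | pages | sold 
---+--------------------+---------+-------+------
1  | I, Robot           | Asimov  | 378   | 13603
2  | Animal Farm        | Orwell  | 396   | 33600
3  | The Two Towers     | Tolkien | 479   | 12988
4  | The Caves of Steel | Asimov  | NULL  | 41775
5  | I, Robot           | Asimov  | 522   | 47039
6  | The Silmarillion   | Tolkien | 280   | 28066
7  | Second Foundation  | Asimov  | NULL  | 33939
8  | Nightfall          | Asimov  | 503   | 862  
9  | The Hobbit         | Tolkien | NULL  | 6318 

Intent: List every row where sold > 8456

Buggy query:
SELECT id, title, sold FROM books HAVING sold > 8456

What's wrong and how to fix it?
Bug: This is a non-aggregate query (no GROUP BY, no aggregates), so in SQLite the HAVING clause is invalid here; a row-level condition belongs in WHERE

Fix: Use WHERE for row-level filtering

Corrected query:
SELECT id, title, sold FROM books WHERE sold > 8456

Result:
id | title              | sold 
---+--------------------+------
1  | I, Robot           | 13603
2  | Animal Farm        | 33600
3  | The Two Towers     | 12988
4  | The Caves of Steel | 41775
5  | I, Robot           | 47039
6  | The Silmarillion   | 28066
7  | Second Foundation  | 33939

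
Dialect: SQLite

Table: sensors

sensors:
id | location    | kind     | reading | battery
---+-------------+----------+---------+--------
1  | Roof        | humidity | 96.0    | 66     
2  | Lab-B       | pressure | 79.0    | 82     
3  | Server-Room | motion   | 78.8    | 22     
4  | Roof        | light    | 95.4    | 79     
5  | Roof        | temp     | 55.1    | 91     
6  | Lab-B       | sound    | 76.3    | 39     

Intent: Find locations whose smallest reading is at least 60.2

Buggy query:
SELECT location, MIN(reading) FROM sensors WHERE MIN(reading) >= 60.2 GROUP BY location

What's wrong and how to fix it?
Bug: Aggregates like MIN are computed per group after WHERE runs

Fix: Use HAVING for the per-group MIN condition

Corrected query:
SELECT location, MIN(reading) FROM sensors GROUP BY location HAVING MIN(reading) >= 60.2

Result:
location    | MIN(reading)
------------+-------------
Lab-B       | 76.3        
Server-Room | 78.8        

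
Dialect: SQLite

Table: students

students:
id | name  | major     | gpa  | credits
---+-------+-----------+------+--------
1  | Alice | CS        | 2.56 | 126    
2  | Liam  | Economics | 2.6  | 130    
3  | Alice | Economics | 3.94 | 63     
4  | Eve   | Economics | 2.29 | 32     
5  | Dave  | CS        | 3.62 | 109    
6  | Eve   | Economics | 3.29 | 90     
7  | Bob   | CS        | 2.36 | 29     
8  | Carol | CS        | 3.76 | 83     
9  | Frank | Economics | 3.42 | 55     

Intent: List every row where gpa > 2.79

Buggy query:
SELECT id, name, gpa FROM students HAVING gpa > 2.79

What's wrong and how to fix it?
Bug: HAVING filters the output of aggregation, but this query has no GROUP BY and no aggregate functions, so SQLite rejects it (HAVING clause on a non-aggregate query); the condition here is per row

Fix: Use WHERE for row-level filtering

Corrected query:
SELECT id, name, gpa FROM students WHERE gpa > 2.79

Result:
id | name  | gpa 
---+-------+-----
3  | Alice | 3.94
5  | Dave  | 3.62
6  | Eve   | 3.29
8  | Carol | 3.76
9  | Frank | 3.42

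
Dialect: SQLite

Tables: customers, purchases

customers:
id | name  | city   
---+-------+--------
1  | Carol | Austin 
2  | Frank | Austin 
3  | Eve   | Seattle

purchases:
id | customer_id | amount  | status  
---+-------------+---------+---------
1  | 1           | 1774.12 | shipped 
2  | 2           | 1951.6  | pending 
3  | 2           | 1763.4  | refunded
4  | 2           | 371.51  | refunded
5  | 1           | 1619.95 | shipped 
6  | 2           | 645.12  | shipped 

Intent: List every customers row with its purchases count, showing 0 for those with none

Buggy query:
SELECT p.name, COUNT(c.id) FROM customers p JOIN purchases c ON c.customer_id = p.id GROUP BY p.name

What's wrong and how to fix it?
Bug: INNER JOIN drops customers rows that have no matching purchases rows

Fix: Switch to LEFT JOIN to retain unmatched parent rows

Corrected query:
SELECT p.name, COUNT(c.id) FROM customers p LEFT JOIN purchases c ON c.customer_id = p.id GROUP BY p.name

Result:
name  | COUNT(c.id)
------+------------
Carol | 2          
Eve   | 0          
Frank | 4          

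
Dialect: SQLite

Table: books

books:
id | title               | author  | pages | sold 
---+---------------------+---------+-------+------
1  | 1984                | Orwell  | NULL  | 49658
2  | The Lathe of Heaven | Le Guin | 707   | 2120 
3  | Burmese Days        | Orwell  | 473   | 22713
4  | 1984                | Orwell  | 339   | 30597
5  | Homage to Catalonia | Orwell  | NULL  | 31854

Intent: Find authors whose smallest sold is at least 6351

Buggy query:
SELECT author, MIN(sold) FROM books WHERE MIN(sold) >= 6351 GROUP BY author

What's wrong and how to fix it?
Bug: Aggregates like MIN are computed per group after WHERE runs

Fix: Replace WHERE with HAVING after the GROUP BY

Corrected query:
SELECT author, MIN(sold) FROM books GROUP BY author HAVING MIN(sold) >= 6351

Result:
author | MIN(sold)
-------+----------
Orwell | 22713    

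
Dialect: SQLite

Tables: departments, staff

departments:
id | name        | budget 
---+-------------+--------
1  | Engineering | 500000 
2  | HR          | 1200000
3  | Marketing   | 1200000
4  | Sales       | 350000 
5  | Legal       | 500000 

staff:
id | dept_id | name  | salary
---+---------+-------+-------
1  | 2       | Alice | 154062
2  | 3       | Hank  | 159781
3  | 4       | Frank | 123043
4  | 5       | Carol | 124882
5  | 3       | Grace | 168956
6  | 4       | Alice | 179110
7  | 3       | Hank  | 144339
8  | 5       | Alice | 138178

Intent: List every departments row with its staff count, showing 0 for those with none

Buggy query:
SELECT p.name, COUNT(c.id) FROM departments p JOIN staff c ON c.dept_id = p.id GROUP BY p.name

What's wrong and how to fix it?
Bug: An inner join excludes parents with zero children

Fix: Use LEFT JOIN so parents without children still appear (COUNT(c.id) gives 0)

Corrected query:
SELECT p.name, COUNT(c.id) FROM departments p LEFT JOIN staff c ON c.dept_id = p.id GROUP BY p.name

Result:
name        | COUNT(c.id)
------------+------------
Engineering | 0          
HR          | 1          
Legal       | 2          
Marketing   | 3          
Sales       | 2          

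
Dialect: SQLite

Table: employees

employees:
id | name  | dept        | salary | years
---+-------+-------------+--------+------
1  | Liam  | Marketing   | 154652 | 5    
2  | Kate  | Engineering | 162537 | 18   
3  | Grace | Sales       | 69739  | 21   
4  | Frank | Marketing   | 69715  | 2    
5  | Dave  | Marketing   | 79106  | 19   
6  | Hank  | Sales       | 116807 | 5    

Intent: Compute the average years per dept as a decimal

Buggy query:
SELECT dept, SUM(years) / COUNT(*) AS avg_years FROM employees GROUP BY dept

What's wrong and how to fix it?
Bug: SUM(years) and COUNT(*) are both integers; the division truncates the fractional part

Fix: Cast one side to REAL so the division keeps the fractional part

Corrected query:
SELECT dept, SUM(years) * 1.0 / COUNT(*) AS avg_years FROM employees GROUP BY dept

Result:
dept        | avg_years
------------+----------
Engineering | 18       
Marketing   | 8.666667 
Sales       | 13       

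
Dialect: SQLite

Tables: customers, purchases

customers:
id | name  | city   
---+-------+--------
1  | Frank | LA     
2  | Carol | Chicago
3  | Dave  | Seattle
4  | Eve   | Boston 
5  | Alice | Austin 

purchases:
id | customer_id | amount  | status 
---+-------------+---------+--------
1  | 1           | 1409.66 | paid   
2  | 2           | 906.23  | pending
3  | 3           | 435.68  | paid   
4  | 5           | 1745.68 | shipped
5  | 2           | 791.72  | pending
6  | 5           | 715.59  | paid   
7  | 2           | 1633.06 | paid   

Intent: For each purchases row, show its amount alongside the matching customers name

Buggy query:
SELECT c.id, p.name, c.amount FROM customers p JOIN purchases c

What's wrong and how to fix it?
Bug: Missing join condition: each purchases row is matched to all customers rows instead of just its own

Fix: Add ON c.customer_id = p.id to the JOIN

Corrected query:
SELECT c.id, p.name, c.amount FROM customers p JOIN purchases c ON c.customer_id = p.id

Result:
id | name  | amount 
---+-------+--------
1  | Frank | 1409.66
2  | Carol | 906.23 
3  | Dave  | 435.68 
4  | Alice | 1745.68
5  | Carol | 791.72 
6  | Alice | 715.59 
7  | Carol | 1633.06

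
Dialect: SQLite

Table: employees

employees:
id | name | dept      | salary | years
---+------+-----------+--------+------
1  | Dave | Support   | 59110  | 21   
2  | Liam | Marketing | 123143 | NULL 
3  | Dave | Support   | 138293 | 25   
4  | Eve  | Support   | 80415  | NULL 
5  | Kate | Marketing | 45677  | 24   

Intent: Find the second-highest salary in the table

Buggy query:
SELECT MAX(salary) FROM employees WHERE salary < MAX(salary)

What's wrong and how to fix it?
Bug: The inner MAX is an aggregate inside WHERE, which is not allowed

Fix: Compute the overall MAX in a subquery, then take MAX of rows below it

Corrected query:
SELECT MAX(salary) FROM employees WHERE salary < (SELECT MAX(salary) FROM employees)

Result:
MAX(salary)
-----------
123143     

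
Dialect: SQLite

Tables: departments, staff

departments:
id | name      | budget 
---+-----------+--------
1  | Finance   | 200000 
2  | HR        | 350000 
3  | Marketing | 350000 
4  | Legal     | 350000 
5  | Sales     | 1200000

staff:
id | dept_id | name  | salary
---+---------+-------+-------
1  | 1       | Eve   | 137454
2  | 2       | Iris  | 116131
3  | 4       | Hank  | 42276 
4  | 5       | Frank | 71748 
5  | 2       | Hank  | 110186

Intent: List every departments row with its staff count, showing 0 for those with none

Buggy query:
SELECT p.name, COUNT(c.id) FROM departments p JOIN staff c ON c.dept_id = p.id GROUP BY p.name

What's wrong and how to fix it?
Bug: An inner join excludes parents with zero children

Fix: Switch to LEFT JOIN to retain unmatched parent rows

Corrected query:
SELECT p.name, COUNT(c.id) FROM departments p LEFT JOIN staff c ON c.dept_id = p.id GROUP BY p.name

Result:
name      | COUNT(c.id)
----------+------------
Finance   | 1          
HR        | 2          
Legal     | 1          
Marketing | 0          
Sales     | 1          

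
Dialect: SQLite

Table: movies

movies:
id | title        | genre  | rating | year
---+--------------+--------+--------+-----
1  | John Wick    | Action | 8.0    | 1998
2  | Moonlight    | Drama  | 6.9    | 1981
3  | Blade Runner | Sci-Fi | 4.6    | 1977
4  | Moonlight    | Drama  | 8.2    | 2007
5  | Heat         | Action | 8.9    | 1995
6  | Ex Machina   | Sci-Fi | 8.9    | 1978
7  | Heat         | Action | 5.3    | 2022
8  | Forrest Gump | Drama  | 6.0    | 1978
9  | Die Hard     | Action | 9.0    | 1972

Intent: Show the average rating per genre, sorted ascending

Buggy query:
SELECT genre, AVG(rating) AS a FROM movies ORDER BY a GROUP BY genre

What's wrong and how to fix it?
Bug: ORDER BY appears before GROUP BY; SQL clause order requires GROUP BY first

Fix: Move ORDER BY to the end, after GROUP BY

Corrected query:
SELECT genre, AVG(rating) AS a FROM movies GROUP BY genre ORDER BY a

Result:
genre  | a       
-------+---------
Sci-Fi | 6.75    
Drama  | 7.033333
Action | 7.8     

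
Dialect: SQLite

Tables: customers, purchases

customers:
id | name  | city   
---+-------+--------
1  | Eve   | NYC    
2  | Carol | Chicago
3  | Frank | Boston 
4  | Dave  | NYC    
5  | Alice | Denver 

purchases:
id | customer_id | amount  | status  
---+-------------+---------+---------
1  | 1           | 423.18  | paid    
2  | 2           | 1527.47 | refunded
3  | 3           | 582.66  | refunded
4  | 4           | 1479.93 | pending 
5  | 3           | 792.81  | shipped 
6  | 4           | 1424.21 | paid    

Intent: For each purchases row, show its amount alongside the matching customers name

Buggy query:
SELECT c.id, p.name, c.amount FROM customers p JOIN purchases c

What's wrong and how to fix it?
Bug: Missing join condition: each purchases row is matched to all customers rows instead of just its own

Fix: Specify the join condition linking the foreign key to the parent id

Corrected query:
SELECT c.id, p.name, c.amount FROM customers p JOIN purchases c ON c.customer_id = p.id

Result:
id | name  | amount 
---+-------+--------
1  | Eve   | 423.18 
2  | Carol | 1527.47
3  | Frank | 582.66 
4  | Dave  | 1479.93
5  | Frank | 792.81 
6  | Dave  | 1424.21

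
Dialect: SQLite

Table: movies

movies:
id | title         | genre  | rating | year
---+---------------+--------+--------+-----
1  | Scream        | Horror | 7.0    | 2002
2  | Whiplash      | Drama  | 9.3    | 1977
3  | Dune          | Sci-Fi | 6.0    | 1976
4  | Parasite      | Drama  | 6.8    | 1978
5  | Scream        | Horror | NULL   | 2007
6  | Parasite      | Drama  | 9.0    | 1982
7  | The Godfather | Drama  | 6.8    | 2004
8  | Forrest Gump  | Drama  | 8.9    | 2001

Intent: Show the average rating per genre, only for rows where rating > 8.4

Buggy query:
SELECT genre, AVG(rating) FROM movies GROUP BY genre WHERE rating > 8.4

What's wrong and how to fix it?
Bug: WHERE cannot follow GROUP BY

Fix: Move the WHERE clause before GROUP BY

Corrected query:
SELECT genre, AVG(rating) FROM movies WHERE rating > 8.4 GROUP BY genre

Result:
genre | AVG(rating)
------+------------
Drama | 9.066667   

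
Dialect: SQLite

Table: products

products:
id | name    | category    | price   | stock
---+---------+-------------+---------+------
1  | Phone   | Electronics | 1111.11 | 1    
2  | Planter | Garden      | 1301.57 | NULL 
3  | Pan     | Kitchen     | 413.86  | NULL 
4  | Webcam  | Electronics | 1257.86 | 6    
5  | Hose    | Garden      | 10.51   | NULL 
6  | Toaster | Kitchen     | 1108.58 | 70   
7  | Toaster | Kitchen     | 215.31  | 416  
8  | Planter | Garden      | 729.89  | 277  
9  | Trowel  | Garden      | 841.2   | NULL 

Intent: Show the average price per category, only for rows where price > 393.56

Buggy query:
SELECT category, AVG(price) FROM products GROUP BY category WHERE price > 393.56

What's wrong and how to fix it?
Bug: Row-level WHERE must come before GROUP BY in the clause order

Fix: Place WHERE between FROM and GROUP BY

Corrected query:
SELECT category, AVG(price) FROM products WHERE price > 393.56 GROUP BY category

Result:
category    | AVG(price)
------------+-----------
Electronics | 1184.485  
Garden      | 957.553333
Kitchen     | 761.22    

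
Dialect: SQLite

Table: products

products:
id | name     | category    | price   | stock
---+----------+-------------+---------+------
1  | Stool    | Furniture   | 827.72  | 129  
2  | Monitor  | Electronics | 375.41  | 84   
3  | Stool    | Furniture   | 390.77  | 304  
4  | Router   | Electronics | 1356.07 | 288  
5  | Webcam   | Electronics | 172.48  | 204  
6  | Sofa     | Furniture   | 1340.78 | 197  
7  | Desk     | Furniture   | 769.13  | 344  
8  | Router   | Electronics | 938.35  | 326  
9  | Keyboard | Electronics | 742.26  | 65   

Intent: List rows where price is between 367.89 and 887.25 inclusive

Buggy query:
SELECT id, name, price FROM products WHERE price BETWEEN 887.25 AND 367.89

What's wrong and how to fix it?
Bug: BETWEEN expects the lower bound first; with 887.25 AND 367.89 the range is empty

Fix: Swap the bounds so the smaller value comes first

Corrected query:
SELECT id, name, price FROM products WHERE price BETWEEN 367.89 AND 887.25

Result:
id | name     | price 
---+----------+-------
1  | Stool    | 827.72
2  | Monitor  | 375.41
3  | Stool    | 390.77
7  | Desk     | 769.13
9  | Keyboard | 742.26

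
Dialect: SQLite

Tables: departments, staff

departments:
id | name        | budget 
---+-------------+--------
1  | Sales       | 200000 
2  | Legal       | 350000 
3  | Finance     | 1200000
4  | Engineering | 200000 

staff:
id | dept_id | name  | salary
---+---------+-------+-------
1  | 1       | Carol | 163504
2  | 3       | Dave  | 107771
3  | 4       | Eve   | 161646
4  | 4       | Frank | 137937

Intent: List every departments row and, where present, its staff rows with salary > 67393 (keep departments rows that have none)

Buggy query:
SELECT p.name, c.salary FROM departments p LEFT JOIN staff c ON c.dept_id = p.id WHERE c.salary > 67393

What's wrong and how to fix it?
Bug: A WHERE condition on the right-hand table after LEFT JOIN drops unmatched parents

Fix: Move the right-table condition into the ON clause so unmatched parents are kept

Corrected query:
SELECT p.name, c.salary FROM departments p LEFT JOIN staff c ON c.dept_id = p.id AND c.salary > 67393

Result:
name        | salary
------------+-------
Sales       | 163504
Legal       | NULL  
Finance     | 107771
Engineering | 137937
Engineering | 161646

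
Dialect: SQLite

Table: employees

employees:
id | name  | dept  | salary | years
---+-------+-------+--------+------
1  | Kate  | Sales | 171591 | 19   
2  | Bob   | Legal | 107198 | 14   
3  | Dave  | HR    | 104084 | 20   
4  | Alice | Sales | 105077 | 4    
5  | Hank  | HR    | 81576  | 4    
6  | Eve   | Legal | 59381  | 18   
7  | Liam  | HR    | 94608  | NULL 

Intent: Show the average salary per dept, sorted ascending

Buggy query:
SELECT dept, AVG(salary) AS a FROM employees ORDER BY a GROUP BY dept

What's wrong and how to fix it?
Bug: ORDER BY appears before GROUP BY; SQL clause order requires GROUP BY first

Fix: Reorder: SELECT … FROM … GROUP BY … ORDER BY …

Corrected query:
SELECT dept, AVG(salary) AS a FROM employees GROUP BY dept ORDER BY a

Result:
dept  | a           
------+-------------
Legal | 83289.5     
HR    | 93422.666667
Sales | 138334      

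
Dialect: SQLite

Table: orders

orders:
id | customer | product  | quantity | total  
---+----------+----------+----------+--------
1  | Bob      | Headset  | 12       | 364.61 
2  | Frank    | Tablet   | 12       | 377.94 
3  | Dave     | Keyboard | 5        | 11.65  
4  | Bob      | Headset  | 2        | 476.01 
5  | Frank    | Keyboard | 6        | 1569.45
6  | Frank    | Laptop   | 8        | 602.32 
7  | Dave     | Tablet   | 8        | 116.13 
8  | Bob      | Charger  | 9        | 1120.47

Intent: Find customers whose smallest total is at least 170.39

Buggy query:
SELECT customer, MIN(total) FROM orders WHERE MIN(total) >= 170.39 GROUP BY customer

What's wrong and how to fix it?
Bug: MIN() in WHERE is a misuse of aggregate

Fix: Use HAVING for the per-group MIN condition

Corrected query:
SELECT customer, MIN(total) FROM orders GROUP BY customer HAVING MIN(total) >= 170.39

Result:
customer | MIN(total)
---------+-----------
Bob      | 364.61    
Frank    | 377.94    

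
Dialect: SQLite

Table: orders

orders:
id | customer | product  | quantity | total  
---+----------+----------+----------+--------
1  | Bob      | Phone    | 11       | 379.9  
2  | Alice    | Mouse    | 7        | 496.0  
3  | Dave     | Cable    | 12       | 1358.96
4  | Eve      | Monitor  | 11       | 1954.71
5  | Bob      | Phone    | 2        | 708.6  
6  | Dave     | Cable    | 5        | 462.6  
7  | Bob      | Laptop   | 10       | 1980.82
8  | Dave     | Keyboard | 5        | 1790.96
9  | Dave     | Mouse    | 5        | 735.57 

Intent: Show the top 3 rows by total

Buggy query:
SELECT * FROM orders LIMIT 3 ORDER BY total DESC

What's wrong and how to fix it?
Bug: ORDER BY cannot follow LIMIT; LIMIT is the final clause

Fix: Swap the clauses: ORDER BY first, then LIMIT

Corrected query:
SELECT * FROM orders ORDER BY total DESC LIMIT 3

Result:
id | customer | product  | quantity | total  
---+----------+----------+----------+--------
7  | Bob      | Laptop   | 10       | 1980.82
4  | Eve      | Monitor  | 11       | 1954.71
8  | Dave     | Keyboard | 5        | 1790.96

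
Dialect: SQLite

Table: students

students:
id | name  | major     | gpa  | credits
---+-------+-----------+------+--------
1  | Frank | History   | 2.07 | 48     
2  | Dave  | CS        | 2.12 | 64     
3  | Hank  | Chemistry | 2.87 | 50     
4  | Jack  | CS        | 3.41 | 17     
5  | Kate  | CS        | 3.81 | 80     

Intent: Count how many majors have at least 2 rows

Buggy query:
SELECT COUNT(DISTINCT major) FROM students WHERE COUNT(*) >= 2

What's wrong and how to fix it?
Bug: COUNT(*) cannot appear in WHERE; the per-group count doesn't exist yet

Fix: Use a subquery that GROUPs and filters with HAVING, then count its rows

Corrected query:
SELECT COUNT(*) FROM (SELECT major FROM students GROUP BY major HAVING COUNT(*) >= 2)

Result:
COUNT(*)
--------
1       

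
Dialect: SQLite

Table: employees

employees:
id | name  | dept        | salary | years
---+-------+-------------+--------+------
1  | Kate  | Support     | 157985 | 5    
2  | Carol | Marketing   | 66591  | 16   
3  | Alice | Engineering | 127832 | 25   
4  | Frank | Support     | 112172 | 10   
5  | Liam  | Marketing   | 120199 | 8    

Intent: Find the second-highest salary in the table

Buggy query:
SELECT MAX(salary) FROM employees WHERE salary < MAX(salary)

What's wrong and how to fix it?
Bug: MAX(salary) on the right of the comparison is an aggregate-in-WHERE error

Fix: Compute the overall MAX in a subquery, then take MAX of rows below it

Corrected query:
SELECT MAX(salary) FROM employees WHERE salary < (SELECT MAX(salary) FROM employees)

Result:
MAX(salary)
-----------
127832     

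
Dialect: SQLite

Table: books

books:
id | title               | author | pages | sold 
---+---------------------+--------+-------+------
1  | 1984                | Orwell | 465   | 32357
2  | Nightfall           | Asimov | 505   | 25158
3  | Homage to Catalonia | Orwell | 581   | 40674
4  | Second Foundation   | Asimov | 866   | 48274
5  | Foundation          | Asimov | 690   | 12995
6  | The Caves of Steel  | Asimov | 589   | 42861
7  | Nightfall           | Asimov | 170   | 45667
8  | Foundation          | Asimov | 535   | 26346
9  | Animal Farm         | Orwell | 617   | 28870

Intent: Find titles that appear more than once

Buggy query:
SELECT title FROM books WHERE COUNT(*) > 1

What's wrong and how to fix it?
Bug: WHERE can't reference COUNT(*); aggregates are computed after WHERE

Fix: Group first, then use HAVING for the count condition

Corrected query:
SELECT title FROM books GROUP BY title HAVING COUNT(*) > 1

Result:
title     
----------
Foundation
Nightfall 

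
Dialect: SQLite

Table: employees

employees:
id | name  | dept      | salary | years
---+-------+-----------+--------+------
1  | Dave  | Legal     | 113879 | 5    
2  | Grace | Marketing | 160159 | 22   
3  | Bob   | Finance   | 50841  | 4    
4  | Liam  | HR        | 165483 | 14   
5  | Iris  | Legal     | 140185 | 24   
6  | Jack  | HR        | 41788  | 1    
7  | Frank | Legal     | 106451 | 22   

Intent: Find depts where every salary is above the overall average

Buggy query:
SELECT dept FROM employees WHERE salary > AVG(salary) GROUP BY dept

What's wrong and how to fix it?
Bug: WHERE evaluates per row before aggregation, so AVG() is unavailable

Fix: Use a subquery for AVG and a HAVING MIN(...) filter so the condition holds for every row in the group

Corrected query:
SELECT dept FROM employees GROUP BY dept HAVING MIN(salary) > (SELECT AVG(salary) FROM employees)

Result:
dept     
---------
Marketing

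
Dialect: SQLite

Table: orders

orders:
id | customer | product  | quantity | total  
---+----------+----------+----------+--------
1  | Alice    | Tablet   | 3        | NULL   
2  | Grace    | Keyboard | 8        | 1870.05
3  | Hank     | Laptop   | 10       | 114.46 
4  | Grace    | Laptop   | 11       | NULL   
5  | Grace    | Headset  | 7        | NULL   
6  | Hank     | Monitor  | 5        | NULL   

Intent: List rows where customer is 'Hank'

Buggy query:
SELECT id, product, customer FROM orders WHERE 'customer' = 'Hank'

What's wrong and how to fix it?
Bug: 'customer' in single quotes is a string literal, not the column; the comparison is literal-vs-literal and never true

Fix: Reference the column as customer without single quotes

Corrected query:
SELECT id, product, customer FROM orders WHERE customer = 'Hank'

Result:
id | product | customer
---+---------+---------
3  | Laptop  | Hank    
6  | Monitor | Hank    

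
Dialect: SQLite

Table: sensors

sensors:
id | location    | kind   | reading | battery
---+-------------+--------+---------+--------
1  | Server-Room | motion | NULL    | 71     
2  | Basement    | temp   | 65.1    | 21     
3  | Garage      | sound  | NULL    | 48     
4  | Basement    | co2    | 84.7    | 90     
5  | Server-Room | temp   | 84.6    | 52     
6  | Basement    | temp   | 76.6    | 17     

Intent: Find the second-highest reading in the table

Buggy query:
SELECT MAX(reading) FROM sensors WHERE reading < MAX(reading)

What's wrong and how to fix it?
Bug: The inner MAX is an aggregate inside WHERE, which is not allowed

Fix: Put the inner MAX in a scalar subquery

Corrected query:
SELECT MAX(reading) FROM sensors WHERE reading < (SELECT MAX(reading) FROM sensors)

Result:
MAX(reading)
------------
84.6        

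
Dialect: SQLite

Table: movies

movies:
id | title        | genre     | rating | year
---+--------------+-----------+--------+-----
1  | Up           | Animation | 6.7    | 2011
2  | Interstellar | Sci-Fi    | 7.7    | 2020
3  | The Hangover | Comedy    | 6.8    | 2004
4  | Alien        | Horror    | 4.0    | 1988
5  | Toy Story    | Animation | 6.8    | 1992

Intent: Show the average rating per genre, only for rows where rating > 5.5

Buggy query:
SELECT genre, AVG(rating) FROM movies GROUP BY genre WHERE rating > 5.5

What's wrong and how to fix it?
Bug: WHERE cannot follow GROUP BY

Fix: Move the WHERE clause before GROUP BY

Corrected query:
SELECT genre, AVG(rating) FROM movies WHERE rating > 5.5 GROUP BY genre

Result:
genre     | AVG(rating)
----------+------------
Animation | 6.75       
Comedy    | 6.8        
Sci-Fi    | 7.7        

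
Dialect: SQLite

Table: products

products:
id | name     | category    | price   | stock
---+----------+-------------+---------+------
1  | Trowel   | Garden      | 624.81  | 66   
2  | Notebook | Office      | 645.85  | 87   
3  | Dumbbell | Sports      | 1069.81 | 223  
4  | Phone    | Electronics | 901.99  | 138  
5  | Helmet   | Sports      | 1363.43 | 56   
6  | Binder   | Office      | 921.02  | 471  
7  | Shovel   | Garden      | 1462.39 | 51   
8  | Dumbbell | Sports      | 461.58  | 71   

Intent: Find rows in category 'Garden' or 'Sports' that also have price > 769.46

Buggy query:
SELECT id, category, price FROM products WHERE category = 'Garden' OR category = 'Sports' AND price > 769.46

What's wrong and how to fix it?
Bug: Without parentheses, AND is evaluated before OR, so the price filter only applies to the 'Sports' branch

Fix: Group the OR with parentheses (or use IN), then AND the threshold

Corrected query:
SELECT id, category, price FROM products WHERE (category = 'Garden' OR category = 'Sports') AND price > 769.46

Result:
id | category | price  
---+----------+--------
3  | Sports   | 1069.81
5  | Sports   | 1363.43
7  | Garden   | 1462.39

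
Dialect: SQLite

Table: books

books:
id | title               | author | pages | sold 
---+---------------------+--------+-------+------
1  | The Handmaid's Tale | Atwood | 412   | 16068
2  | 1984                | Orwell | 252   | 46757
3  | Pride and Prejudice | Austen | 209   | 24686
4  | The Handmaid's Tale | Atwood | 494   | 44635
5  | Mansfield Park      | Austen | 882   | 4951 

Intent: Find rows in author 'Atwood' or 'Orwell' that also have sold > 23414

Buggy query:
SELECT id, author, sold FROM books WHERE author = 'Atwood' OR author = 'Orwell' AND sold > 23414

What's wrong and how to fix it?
Bug: Without parentheses, AND is evaluated before OR, so the sold filter only applies to the 'Orwell' branch

Fix: Group the OR with parentheses (or use IN), then AND the threshold

Corrected query:
SELECT id, author, sold FROM books WHERE (author = 'Atwood' OR author = 'Orwell') AND sold > 23414

Result:
id | author | sold 
---+--------+------
2  | Orwell | 46757
4  | Atwood | 44635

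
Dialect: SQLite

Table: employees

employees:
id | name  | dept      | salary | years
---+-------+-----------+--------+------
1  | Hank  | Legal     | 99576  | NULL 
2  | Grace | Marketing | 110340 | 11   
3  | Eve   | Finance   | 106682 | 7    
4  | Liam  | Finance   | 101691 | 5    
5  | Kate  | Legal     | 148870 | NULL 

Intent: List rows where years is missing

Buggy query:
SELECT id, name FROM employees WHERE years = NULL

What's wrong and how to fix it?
Bug: '= NULL' is always unknown in SQL three-valued logic, so no rows match

Fix: Use IS NULL to test for NULL

Corrected query:
SELECT id, name FROM employees WHERE years IS NULL

Result:
id | name
---+-----
1  | Hank
5  | Kate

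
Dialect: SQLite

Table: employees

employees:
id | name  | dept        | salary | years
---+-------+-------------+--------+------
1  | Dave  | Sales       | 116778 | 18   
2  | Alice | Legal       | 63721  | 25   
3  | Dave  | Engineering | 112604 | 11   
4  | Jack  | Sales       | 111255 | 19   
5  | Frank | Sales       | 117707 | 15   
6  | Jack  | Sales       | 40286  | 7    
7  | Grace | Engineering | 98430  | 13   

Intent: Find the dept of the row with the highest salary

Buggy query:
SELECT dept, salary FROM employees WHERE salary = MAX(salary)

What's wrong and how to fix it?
Bug: WHERE is evaluated per row; an aggregate over the whole table isn't defined there

Fix: Use a subquery: WHERE salary = (SELECT MAX(salary) FROM employees)

Corrected query:
SELECT dept, salary FROM employees WHERE salary = (SELECT MAX(salary) FROM employees)

Result:
dept  | salary
------+-------
Sales | 117707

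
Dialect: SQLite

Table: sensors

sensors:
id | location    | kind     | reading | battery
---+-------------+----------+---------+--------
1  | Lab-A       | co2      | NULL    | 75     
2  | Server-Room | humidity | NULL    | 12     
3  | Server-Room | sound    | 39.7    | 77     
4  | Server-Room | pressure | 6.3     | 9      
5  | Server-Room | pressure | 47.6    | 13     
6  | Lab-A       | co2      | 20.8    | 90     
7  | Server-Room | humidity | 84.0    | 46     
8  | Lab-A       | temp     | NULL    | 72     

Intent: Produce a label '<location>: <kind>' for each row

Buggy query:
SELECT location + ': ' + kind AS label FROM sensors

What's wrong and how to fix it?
Bug: SQLite uses || for string concatenation; + coerces text to numbers (yielding 0)

Fix: Use the || operator for string concatenation

Corrected query:
SELECT location || ': ' || kind AS label FROM sensors

Result:
label                
---------------------
Lab-A: co2           
Server-Room: humidity
Server-Room: sound   
Server-Room: pressure
Server-Room: pressure
Lab-A: co2           
Server-Room: humidity
Lab-A: temp          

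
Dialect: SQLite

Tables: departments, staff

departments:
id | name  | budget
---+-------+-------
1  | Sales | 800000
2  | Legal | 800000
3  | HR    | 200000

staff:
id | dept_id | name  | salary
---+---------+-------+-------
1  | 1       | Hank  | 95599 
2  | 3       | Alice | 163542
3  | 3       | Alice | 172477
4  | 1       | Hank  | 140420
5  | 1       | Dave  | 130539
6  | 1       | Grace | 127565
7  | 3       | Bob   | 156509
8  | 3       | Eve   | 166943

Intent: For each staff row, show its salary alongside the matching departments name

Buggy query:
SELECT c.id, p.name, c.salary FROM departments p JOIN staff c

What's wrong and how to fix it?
Bug: Missing join condition: each staff row is matched to all departments rows instead of just its own

Fix: Specify the join condition linking the foreign key to the parent id

Corrected query:
SELECT c.id, p.name, c.salary FROM departments p JOIN staff c ON c.dept_id = p.id

Result:
id | name  | salary
---+-------+-------
1  | Sales | 95599 
2  | HR    | 163542
3  | HR    | 172477
4  | Sales | 140420
5  | Sales | 130539
6  | Sales | 127565
7  | HR    | 156509
8  | HR    | 166943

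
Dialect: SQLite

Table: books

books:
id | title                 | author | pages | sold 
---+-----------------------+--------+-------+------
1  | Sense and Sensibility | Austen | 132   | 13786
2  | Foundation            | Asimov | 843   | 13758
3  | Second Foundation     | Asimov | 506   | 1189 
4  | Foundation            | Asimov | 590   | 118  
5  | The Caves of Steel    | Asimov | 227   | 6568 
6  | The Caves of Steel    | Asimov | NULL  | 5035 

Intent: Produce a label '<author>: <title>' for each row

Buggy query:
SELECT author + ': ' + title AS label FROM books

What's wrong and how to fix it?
Bug: '+' is numeric addition; on text columns SQLite converts them to 0 instead of concatenating

Fix: Replace + with || to concatenate text

Corrected query:
SELECT author || ': ' || title AS label FROM books

Result:
label                        
-----------------------------
Austen: Sense and Sensibility
Asimov: Foundation           
Asimov: Second Foundation    
Asimov: Foundation           
Asimov: The Caves of Steel   
Asimov: The Caves of Steel   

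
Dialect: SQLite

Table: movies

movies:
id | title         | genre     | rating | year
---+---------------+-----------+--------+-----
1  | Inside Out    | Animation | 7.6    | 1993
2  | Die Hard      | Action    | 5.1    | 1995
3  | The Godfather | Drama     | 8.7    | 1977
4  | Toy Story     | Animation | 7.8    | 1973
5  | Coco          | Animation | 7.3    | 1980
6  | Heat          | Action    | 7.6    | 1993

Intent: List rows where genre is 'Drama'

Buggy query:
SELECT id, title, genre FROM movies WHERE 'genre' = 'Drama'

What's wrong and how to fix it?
Bug: Single quotes denote string literals in SQL; the column name is being compared as a constant string

Fix: Reference the column as genre without single quotes

Corrected query:
SELECT id, title, genre FROM movies WHERE genre = 'Drama'

Result:
id | title         | genre
---+---------------+------
3  | The Godfather | Drama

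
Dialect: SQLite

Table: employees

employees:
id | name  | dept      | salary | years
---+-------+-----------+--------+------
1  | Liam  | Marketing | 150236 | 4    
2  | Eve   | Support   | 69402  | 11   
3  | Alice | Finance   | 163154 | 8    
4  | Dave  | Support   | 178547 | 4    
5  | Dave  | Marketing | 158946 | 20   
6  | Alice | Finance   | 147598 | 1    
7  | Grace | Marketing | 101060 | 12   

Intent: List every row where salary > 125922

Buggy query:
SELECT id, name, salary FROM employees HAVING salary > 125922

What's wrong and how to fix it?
Bug: This is a non-aggregate query (no GROUP BY, no aggregates), so in SQLite the HAVING clause is invalid here; a row-level condition belongs in WHERE

Fix: Replace HAVING with WHERE since the condition applies to individual rows

Corrected query:
SELECT id, name, salary FROM employees WHERE salary > 125922

Result:
id | name  | salary
---+-------+-------
1  | Liam  | 150236
3  | Alice | 163154
4  | Dave  | 178547
5  | Dave  | 158946
6  | Alice | 147598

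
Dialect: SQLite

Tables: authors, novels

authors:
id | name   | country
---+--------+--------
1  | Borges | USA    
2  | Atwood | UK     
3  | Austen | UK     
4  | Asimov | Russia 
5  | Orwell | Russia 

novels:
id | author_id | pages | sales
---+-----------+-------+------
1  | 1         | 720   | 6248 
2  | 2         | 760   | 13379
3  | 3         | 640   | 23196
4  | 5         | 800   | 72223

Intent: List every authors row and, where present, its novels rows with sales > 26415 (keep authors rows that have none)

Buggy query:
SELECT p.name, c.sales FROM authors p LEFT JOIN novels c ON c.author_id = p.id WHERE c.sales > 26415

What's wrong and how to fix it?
Bug: Filtering c.sales in WHERE discards the NULL rows produced by LEFT JOIN, turning it into an inner join

Fix: Put 'c.sales > 26415' in the JOIN's ON clause instead of WHERE

Corrected query:
SELECT p.name, c.sales FROM authors p LEFT JOIN novels c ON c.author_id = p.id AND c.sales > 26415

Result:
name   | sales
-------+------
Borges | NULL 
Atwood | NULL 
Austen | NULL 
Asimov | NULL 
Orwell | 72223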